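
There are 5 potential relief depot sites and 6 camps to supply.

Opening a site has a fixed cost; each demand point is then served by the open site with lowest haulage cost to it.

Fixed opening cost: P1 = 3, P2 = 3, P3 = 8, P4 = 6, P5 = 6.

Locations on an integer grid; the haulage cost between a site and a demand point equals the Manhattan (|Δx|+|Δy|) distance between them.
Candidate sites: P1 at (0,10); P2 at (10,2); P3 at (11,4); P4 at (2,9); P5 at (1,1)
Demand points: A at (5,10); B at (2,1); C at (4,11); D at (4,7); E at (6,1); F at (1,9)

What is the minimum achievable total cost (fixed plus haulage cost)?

31

Open {P4, P5}: assign each demand point to its cheapest open site.
  A→P4 4, B→P5 1, C→P4 4, D→P4 4, E→P5 5, F→P4 1
  haulage cost 19, fixed 12 → total 31.
Compare {P1, P5}: haulage cost 25 + fixed 9 = 34.
Compare {P1, P4, P5}: haulage cost 19 + fixed 15 = 34.
Compare {P2, P4, P5}: haulage cost 19 + fixed 15 = 34.
All other subsets cost ≥ 34. Minimum total cost: 31.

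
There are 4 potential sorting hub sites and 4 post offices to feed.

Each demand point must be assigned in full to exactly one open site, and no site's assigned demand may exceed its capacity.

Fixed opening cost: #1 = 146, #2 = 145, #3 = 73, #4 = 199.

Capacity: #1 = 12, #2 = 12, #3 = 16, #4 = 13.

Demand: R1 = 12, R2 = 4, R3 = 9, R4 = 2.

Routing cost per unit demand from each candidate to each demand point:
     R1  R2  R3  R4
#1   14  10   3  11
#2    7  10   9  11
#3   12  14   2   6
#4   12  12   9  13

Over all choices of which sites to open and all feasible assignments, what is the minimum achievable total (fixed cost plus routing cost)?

388

Open {#2, #3}; cheapest assignment that respects the capacities:
  #2 (cap 12, load 12): R1 — cost 12×7 = 84
  #3 (cap 16, load 15): R2, R3, R4 — cost 4×14 + 9×2 + 2×6 = 86
  Shipping 170, fixed 218 → total 388.
  Any other capacity-feasible assignment to {#2, #3} ships for at least 170.
Compare {#1, #3}: its best feasible assignment gives total 468.
Compare {#3, #4}: its best feasible assignment gives total 502.
Every other set of open sites that can feasibly serve all demand totals ≥ 468 even under its best assignment. Minimum: 388.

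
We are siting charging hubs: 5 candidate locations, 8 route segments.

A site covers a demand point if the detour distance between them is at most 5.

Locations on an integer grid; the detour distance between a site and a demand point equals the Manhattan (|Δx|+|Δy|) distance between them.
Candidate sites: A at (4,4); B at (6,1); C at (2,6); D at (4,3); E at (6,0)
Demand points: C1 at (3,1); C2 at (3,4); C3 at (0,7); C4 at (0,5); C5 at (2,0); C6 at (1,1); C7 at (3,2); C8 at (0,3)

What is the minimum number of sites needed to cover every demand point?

2

Coverage sets (demand points within 5 of each site):
  A: {C1, C2, C4, C7, C8}
  B: {C1, C5, C6, C7}
  C: {C2, C3, C4, C7, C8}
  D: {C1, C2, C5, C6, C7, C8}
  E: {C1, C5, C7}
No single site covers all 8 demand points.
But {B, C} covers everything, so the minimum is 2.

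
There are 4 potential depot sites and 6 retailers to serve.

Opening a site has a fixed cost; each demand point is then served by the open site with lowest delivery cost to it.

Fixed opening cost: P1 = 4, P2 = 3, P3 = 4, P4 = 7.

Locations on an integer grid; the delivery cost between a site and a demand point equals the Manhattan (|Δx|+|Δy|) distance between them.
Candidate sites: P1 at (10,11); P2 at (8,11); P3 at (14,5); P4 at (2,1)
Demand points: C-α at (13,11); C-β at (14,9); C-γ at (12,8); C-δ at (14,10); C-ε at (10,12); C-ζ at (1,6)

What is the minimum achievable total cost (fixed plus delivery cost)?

Open {P1, P4}: assign each demand point to its cheapest open site.
  C-α→P1 3, C-β→P1 6, C-γ→P1 5, C-δ→P1 5, C-ε→P1 1, C-ζ→P4 6
  delivery cost 26, fixed 11 → total 37.
Compare {P1}: delivery cost 34 + fixed 4 = 38.
Compare {P1, P2}: delivery cost 32 + fixed 7 = 39.
Compare {P1, P3, P4}: delivery cost 24 + fixed 15 = 39.
All other subsets cost ≥ 38. Minimum total cost: 37.

37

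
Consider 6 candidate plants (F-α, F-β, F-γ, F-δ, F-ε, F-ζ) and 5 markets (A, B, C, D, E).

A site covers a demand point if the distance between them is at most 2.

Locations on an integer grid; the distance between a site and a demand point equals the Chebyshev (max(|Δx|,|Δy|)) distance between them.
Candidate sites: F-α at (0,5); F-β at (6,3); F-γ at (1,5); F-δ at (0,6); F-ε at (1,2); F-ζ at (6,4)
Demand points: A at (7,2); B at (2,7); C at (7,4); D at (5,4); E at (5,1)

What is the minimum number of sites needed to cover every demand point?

Coverage sets (demand points within 2 of each site):
  F-α: {B}
  F-β: {A, C, D, E}
  F-γ: {B}
  F-δ: {B}
  F-ε: {}
  F-ζ: {A, C, D}
No single site covers all 5 demand points.
But {F-α, F-β} covers everything, so the minimum is 2.

2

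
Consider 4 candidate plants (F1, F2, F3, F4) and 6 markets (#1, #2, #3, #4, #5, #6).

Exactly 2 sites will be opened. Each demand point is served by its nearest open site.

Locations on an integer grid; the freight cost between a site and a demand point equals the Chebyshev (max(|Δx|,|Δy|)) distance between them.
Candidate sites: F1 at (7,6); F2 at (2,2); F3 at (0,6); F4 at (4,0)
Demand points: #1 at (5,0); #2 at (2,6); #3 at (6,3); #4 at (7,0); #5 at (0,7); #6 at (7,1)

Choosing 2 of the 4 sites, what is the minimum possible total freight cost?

13

Open {F3, F4}.
  #1→F4 1, #2→F3 2, #3→F4 3, #4→F4 3, #5→F3 1, #6→F4 3  ⇒ total 13.
Compare {F2, F4}: total 19.
Compare {F2, F3}: total 20.
No size-2 selection does better; minimum is 13.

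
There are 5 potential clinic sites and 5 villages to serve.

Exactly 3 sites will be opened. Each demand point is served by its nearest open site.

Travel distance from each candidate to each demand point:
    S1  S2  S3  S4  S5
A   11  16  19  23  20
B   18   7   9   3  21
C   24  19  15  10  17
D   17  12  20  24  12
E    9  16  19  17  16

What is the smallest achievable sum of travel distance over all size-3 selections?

40

Open {B, D, E}.
  S1→E 9, S2→B 7, S3→B 9, S4→B 3, S5→D 12  ⇒ total 40.
Compare {A, B, D}: total 42.
Compare {A, B, E}: total 44.
No size-3 selection does better; minimum is 40.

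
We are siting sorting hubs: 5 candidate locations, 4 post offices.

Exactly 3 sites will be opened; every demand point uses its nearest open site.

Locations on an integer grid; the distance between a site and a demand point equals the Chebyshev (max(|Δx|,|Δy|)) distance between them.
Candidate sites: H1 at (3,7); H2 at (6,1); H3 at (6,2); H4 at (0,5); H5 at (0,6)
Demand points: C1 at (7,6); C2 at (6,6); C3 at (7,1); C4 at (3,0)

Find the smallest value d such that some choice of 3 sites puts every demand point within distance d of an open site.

4

Open {H1, H2, H3}.
  Farthest demand point is C1 at distance 4 (to H1); all others are ≤ 4.
With {H1, H2, H4} the worst case is 4.
With {H1, H2, H5} the worst case is 4.
No size-3 selection achieves below 4.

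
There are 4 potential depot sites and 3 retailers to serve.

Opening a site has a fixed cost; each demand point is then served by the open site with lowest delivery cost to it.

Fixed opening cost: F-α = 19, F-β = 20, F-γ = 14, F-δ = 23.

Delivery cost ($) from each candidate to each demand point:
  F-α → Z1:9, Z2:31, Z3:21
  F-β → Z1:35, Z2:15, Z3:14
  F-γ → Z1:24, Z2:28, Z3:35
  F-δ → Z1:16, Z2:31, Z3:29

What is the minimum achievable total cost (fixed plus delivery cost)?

Open {F-α, F-β}: assign each demand point to its cheapest open site.
  Z1→F-α 9, Z2→F-β 15, Z3→F-β 14
  delivery cost 38, fixed 39 → total 77.
Compare {F-α}: delivery cost 61 + fixed 19 = 80.
Compare {F-β}: delivery cost 64 + fixed 20 = 84.
Compare {F-β, F-γ}: delivery cost 53 + fixed 34 = 87.
All other subsets cost ≥ 80. Minimum total cost: 77.

77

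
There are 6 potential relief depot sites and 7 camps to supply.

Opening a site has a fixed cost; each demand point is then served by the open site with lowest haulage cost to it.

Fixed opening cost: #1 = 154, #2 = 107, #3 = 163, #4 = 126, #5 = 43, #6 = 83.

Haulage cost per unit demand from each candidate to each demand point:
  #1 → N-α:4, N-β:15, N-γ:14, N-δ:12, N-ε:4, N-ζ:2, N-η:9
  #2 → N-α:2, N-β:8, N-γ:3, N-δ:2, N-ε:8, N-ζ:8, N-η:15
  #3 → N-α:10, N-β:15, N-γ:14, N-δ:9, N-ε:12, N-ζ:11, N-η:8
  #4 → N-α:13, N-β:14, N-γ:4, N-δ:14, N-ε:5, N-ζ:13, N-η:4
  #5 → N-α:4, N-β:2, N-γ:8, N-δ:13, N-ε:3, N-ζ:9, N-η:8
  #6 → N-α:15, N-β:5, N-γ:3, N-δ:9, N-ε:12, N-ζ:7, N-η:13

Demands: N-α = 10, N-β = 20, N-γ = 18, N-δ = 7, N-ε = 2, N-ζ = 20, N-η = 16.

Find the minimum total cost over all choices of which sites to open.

572

Open {#2, #5}: assign each demand point to its cheapest open site.
  N-α→#2 10×2=20, N-β→#5 20×2=40, N-γ→#2 18×3=54, N-δ→#2 7×2=14, N-ε→#5 2×3=6, N-ζ→#2 20×8=160, N-η→#5 16×8=128
  haulage cost 422, fixed 150 → total 572.
Compare {#5, #6}: haulage cost 471 + fixed 126 = 597.
Compare {#1, #2, #5}: haulage cost 302 + fixed 304 = 606.
Compare {#2, #4, #5}: haulage cost 358 + fixed 276 = 634.
All other subsets cost ≥ 597. Minimum total cost: 572.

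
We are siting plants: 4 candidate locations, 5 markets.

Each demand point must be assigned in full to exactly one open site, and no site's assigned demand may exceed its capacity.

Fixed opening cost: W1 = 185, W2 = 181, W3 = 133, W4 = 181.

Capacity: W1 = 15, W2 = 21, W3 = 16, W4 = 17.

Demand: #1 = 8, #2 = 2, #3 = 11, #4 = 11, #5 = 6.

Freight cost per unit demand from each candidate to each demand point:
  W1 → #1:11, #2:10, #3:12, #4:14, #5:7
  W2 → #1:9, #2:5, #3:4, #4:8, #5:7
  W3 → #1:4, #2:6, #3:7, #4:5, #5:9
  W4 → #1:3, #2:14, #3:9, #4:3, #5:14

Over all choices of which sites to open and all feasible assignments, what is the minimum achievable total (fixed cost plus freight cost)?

605

Open {W2, W4}; cheapest assignment that respects the capacities:
  W2 (cap 21, load 21): #1, #2, #3 — cost 8×9 + 2×5 + 11×4 = 126
  W4 (cap 17, load 17): #4, #5 — cost 11×3 + 6×14 = 117
  Shipping 243, fixed 362 → total 605.
  Any other capacity-feasible assignment to {W2, W4} ships for at least 243.
Compare {W2, W3, W4}: its best feasible assignment gives total 656.
Compare {W1, W2, W3}: its best feasible assignment gives total 722.
Every other set of open sites that can feasibly serve all demand totals ≥ 656 even under its best assignment. Minimum: 605.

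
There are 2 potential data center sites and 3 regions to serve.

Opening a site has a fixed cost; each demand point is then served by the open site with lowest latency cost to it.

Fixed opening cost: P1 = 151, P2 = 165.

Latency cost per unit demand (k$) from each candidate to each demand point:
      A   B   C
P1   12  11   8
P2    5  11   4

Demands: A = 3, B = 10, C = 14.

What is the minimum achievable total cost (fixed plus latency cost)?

346

Open {P2}: assign each demand point to its cheapest open site.
  A→P2 3×5=15, B→P2 10×11=110, C→P2 14×4=56
  latency cost 181, fixed 165 → total 346.
Compare {P1}: latency cost 258 + fixed 151 = 409.
Compare {P1, P2}: latency cost 181 + fixed 316 = 497.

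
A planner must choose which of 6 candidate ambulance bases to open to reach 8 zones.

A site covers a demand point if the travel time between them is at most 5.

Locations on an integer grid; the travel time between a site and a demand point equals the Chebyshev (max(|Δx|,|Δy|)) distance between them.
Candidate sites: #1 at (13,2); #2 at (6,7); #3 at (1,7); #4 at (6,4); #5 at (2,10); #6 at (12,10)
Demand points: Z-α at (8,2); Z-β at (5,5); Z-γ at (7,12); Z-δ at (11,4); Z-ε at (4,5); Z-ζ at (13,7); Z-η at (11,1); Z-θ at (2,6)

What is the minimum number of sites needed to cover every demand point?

Coverage sets (demand points within 5 of each site):
  #1: {Z-α, Z-δ, Z-ζ, Z-η}
  #2: {Z-α, Z-β, Z-γ, Z-δ, Z-ε, Z-θ}
  #3: {Z-β, Z-ε, Z-θ}
  #4: {Z-α, Z-β, Z-δ, Z-ε, Z-η, Z-θ}
  #5: {Z-β, Z-γ, Z-ε, Z-θ}
  #6: {Z-γ, Z-ζ}
No single site covers all 8 demand points.
But {#1, #2} covers everything, so the minimum is 2.

2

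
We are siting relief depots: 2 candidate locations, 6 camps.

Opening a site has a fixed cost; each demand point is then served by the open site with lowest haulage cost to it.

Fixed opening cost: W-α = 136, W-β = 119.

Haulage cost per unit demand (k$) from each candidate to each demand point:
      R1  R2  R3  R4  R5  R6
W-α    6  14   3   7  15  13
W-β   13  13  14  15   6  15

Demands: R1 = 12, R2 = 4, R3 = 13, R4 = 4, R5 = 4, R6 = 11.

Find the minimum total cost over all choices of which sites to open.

534

Open {W-α}: assign each demand point to its cheapest open site.
  R1→W-α 12×6=72, R2→W-α 4×14=56, R3→W-α 13×3=39, R4→W-α 4×7=28, R5→W-α 4×15=60, R6→W-α 11×13=143
  haulage cost 398, fixed 136 → total 534.
Compare {W-α, W-β}: haulage cost 358 + fixed 255 = 613.
Compare {W-β}: haulage cost 639 + fixed 119 = 758.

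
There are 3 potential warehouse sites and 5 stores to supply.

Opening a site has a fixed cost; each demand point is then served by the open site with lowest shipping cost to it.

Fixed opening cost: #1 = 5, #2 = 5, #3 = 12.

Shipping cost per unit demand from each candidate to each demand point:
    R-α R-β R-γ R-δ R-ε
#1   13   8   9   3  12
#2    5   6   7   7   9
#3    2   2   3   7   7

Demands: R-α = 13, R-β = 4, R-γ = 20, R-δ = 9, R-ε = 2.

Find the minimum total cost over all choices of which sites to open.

152

Open {#1, #3}: assign each demand point to its cheapest open site.
  R-α→#3 13×2=26, R-β→#3 4×2=8, R-γ→#3 20×3=60, R-δ→#1 9×3=27, R-ε→#3 2×7=14
  shipping cost 135, fixed 17 → total 152.
Compare {#1, #2, #3}: shipping cost 135 + fixed 22 = 157.
Compare {#3}: shipping cost 171 + fixed 12 = 183.
Compare {#2, #3}: shipping cost 171 + fixed 17 = 188.
All other subsets cost ≥ 157. Minimum total cost: 152.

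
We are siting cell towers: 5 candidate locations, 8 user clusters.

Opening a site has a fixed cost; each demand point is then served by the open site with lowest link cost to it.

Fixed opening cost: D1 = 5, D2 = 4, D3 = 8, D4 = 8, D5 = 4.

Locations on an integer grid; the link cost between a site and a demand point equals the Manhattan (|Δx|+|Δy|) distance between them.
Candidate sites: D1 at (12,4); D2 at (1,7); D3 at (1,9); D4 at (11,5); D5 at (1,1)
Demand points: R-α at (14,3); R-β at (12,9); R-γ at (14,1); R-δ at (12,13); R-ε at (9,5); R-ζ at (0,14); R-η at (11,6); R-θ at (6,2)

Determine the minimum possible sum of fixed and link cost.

54

Open {D1, D2}: assign each demand point to its cheapest open site.
  R-α→D1 3, R-β→D1 5, R-γ→D1 5, R-δ→D1 9, R-ε→D1 4, R-ζ→D2 8, R-η→D1 3, R-θ→D1 8
  link cost 45, fixed 9 → total 54.
Compare {D1, D3}: link cost 43 + fixed 13 = 56.
Compare {D1, D2, D5}: link cost 43 + fixed 13 = 56.
Compare {D2, D4}: link cost 45 + fixed 12 = 57.
All other subsets cost ≥ 56. Minimum total cost: 54.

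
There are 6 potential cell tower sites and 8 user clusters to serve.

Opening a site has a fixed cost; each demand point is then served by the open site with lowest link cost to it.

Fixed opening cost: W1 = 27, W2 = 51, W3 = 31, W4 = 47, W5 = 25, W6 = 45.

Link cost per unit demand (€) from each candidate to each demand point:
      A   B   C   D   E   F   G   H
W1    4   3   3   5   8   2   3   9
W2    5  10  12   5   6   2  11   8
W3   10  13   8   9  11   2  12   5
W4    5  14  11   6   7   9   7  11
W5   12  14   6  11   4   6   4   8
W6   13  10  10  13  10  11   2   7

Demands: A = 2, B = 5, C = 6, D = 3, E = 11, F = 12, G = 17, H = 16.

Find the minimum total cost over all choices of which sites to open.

338

Open {W1, W3, W5}: assign each demand point to its cheapest open site.
  A→W1 2×4=8, B→W1 5×3=15, C→W1 6×3=18, D→W1 3×5=15, E→W5 11×4=44, F→W1 12×2=24, G→W1 17×3=51, H→W3 16×5=80
  link cost 255, fixed 83 → total 338.
Compare {W1, W5}: link cost 303 + fixed 52 = 355.
Compare {W1, W3}: link cost 299 + fixed 58 = 357.
Compare {W1, W3, W5, W6}: link cost 238 + fixed 128 = 366.
All other subsets cost ≥ 355. Minimum total cost: 338.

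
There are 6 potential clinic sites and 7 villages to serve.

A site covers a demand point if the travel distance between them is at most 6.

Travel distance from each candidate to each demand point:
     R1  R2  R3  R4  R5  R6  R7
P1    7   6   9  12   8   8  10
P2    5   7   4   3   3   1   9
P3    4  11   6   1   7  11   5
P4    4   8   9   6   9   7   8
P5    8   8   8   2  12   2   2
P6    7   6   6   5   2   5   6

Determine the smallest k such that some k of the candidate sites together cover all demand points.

Coverage sets (demand points within 6 of each site):
  P1: {R2}
  P2: {R1, R3, R4, R5, R6}
  P3: {R1, R3, R4, R7}
  P4: {R1, R4}
  P5: {R4, R6, R7}
  P6: {R2, R3, R4, R5, R6, R7}
No single site covers all 7 demand points.
But {P2, P6} covers everything, so the minimum is 2.

2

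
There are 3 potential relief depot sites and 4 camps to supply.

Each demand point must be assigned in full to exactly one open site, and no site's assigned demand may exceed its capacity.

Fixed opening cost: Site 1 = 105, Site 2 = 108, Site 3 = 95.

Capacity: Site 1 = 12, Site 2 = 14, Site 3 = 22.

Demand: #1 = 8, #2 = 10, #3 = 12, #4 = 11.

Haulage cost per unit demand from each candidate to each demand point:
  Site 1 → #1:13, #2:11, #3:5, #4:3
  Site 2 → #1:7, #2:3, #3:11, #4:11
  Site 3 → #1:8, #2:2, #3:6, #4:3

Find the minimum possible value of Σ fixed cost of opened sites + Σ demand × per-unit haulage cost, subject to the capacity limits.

477

Open {Site 1, Site 2, Site 3}; cheapest assignment that respects the capacities:
  Site 1 (cap 12, load 12): #3 — cost 12×5 = 60
  Site 2 (cap 14, load 8): #1 — cost 8×7 = 56
  Site 3 (cap 22, load 21): #2, #4 — cost 10×2 + 11×3 = 53
  Shipping 169, fixed 308 → total 477.
  Any other capacity-feasible assignment to {Site 1, Site 2, Site 3} ships for at least 169.
Total demand is 41 and no other set of sites has combined capacity ≥ 41, so {Site 1, Site 2, Site 3} is the only feasible choice of open sites. Minimum: 477.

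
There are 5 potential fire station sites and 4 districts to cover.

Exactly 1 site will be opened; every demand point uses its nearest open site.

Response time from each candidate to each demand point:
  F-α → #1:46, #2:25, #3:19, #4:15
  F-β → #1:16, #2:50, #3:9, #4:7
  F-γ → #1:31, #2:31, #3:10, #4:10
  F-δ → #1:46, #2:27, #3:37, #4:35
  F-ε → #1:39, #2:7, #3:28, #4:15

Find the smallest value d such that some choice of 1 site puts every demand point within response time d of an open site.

Open {F-γ}.
  Farthest demand point is #1 at response time 31 (to F-γ); all others are ≤ 31.
With {F-ε} the worst case is 39.
With {F-α} the worst case is 46.
No size-1 selection achieves below 31.

31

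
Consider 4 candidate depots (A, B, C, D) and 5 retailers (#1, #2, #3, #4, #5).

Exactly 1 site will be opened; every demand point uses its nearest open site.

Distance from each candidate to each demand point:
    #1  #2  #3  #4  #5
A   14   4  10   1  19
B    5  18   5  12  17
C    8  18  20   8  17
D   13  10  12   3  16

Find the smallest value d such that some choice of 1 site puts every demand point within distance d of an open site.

Open {D}.
  Farthest demand point is #5 at distance 16 (to D); all others are ≤ 16.
With {B} the worst case is 18.
With {A} the worst case is 19.
No size-1 selection achieves below 16.

16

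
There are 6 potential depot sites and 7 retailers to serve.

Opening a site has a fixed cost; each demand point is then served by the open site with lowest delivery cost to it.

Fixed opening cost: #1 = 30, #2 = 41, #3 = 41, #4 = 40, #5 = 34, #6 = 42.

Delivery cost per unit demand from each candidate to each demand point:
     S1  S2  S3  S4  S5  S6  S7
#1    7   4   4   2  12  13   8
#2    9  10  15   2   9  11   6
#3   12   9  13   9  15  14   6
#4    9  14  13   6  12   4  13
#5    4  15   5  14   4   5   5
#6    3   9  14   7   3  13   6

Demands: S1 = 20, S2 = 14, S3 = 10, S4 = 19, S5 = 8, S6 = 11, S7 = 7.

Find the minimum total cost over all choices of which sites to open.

Open {#1, #5}: assign each demand point to its cheapest open site.
  S1→#5 20×4=80, S2→#1 14×4=56, S3→#1 10×4=40, S4→#1 19×2=38, S5→#5 8×4=32, S6→#5 11×5=55, S7→#5 7×5=35
  delivery cost 336, fixed 64 → total 400.
Compare {#1, #5, #6}: delivery cost 308 + fixed 106 = 414.
Compare {#1, #4, #6}: delivery cost 304 + fixed 112 = 416.
Compare {#1, #4, #5}: delivery cost 325 + fixed 104 = 429.
All other subsets cost ≥ 414. Minimum total cost: 400.

400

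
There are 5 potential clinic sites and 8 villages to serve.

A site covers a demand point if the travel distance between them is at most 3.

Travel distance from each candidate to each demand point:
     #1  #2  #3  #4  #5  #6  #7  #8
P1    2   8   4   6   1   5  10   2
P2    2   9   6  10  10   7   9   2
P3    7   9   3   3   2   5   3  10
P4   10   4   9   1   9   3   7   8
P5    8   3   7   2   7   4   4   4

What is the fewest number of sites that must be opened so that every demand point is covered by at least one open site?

4

Coverage sets (demand points within 3 of each site):
  P1: {#1, #5, #8}
  P2: {#1, #8}
  P3: {#3, #4, #5, #7}
  P4: {#4, #6}
  P5: {#2, #4}
No 3 sites suffice: every size-3 union leaves at least one demand point uncovered.
But {P1, P3, P4, P5} covers everything, so the minimum is 4.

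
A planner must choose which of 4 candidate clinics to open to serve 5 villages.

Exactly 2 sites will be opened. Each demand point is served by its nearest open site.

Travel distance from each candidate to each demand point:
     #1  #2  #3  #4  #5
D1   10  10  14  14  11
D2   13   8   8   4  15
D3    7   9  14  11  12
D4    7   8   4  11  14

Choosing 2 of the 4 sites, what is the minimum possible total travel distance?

Open {D2, D4}.
  #1→D4 7, #2→D2 8, #3→D4 4, #4→D2 4, #5→D4 14  ⇒ total 37.
Compare {D2, D3}: total 39.
Compare {D1, D2}: total 41.
No size-2 selection does better; minimum is 37.

37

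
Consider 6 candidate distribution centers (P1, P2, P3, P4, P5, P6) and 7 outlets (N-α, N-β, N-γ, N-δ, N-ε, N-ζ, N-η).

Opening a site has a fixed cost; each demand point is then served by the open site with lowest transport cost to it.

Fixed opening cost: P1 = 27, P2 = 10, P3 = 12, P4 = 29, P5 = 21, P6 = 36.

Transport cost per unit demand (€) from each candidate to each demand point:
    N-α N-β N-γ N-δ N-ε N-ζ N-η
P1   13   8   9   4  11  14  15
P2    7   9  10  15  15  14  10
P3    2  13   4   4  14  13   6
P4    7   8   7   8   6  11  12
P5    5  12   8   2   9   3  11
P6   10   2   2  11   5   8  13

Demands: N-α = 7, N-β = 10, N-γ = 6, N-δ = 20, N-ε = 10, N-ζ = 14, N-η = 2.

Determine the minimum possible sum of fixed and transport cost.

Open {P3, P5, P6}: assign each demand point to its cheapest open site.
  N-α→P3 7×2=14, N-β→P6 10×2=20, N-γ→P6 6×2=12, N-δ→P5 20×2=40, N-ε→P6 10×5=50, N-ζ→P5 14×3=42, N-η→P3 2×6=12
  transport cost 190, fixed 69 → total 259.
Compare {P2, P3, P5, P6}: transport cost 190 + fixed 79 = 269.
Compare {P5, P6}: transport cost 221 + fixed 57 = 278.
Compare {P2, P5, P6}: transport cost 219 + fixed 67 = 286.
All other subsets cost ≥ 269. Minimum total cost: 259.

259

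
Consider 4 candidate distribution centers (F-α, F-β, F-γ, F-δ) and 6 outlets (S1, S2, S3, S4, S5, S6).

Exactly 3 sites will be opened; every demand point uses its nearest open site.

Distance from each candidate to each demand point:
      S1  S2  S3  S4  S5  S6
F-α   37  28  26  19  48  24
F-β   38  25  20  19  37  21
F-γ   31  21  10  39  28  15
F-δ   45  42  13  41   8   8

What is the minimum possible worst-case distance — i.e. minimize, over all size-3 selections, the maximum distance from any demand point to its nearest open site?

Open {F-α, F-β, F-γ}.
  Farthest demand point is S1 at distance 31 (to F-γ); all others are ≤ 31.
With {F-α, F-γ, F-δ} the worst case is 31.
With {F-β, F-γ, F-δ} the worst case is 31.
No size-3 selection achieves below 31.

31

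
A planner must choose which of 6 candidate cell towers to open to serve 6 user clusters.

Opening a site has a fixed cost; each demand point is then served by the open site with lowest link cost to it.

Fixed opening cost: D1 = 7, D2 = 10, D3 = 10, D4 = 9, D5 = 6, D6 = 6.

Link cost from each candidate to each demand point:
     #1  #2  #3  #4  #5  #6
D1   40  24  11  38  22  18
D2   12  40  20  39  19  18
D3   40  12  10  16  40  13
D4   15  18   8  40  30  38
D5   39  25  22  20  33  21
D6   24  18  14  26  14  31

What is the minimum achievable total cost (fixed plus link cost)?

Open {D2, D3}: assign each demand point to its cheapest open site.
  #1→D2 12, #2→D3 12, #3→D3 10, #4→D3 16, #5→D2 19, #6→D3 13
  link cost 82, fixed 20 → total 102.
Compare {D2, D3, D6}: link cost 77 + fixed 26 = 103.
Compare {D3, D4, D6}: link cost 78 + fixed 25 = 103.
Compare {D3, D6}: link cost 89 + fixed 16 = 105.
All other subsets cost ≥ 103. Minimum total cost: 102.

102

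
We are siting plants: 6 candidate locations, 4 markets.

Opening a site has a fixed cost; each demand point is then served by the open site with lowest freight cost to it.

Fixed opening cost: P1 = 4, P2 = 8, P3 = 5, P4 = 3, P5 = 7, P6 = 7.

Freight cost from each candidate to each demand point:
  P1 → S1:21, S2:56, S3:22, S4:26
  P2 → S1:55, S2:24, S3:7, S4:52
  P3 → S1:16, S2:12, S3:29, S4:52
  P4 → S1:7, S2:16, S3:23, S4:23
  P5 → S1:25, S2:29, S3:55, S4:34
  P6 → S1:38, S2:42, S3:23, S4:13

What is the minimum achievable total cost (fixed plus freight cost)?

Open {P2, P4, P6}: assign each demand point to its cheapest open site.
  S1→P4 7, S2→P4 16, S3→P2 7, S4→P6 13
  freight cost 43, fixed 18 → total 61.
Compare {P2, P3, P4, P6}: freight cost 39 + fixed 23 = 62.
Compare {P2, P4}: freight cost 53 + fixed 11 = 64.
Compare {P2, P3, P4}: freight cost 49 + fixed 16 = 65.
All other subsets cost ≥ 62. Minimum total cost: 61.

61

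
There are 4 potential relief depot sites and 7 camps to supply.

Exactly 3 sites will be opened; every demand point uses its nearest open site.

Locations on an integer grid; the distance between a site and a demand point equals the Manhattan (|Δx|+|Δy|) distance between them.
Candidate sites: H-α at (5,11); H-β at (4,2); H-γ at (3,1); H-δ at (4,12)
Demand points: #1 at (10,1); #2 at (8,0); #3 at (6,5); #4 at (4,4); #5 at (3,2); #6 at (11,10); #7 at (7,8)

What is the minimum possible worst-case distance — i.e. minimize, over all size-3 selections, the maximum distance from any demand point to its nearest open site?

7

Open {H-α, H-β, H-γ}.
  Farthest demand point is #1 at distance 7 (to H-β); all others are ≤ 7.
With {H-α, H-β, H-δ} the worst case is 7.
With {H-α, H-γ, H-δ} the worst case is 7.
No size-3 selection achieves below 7.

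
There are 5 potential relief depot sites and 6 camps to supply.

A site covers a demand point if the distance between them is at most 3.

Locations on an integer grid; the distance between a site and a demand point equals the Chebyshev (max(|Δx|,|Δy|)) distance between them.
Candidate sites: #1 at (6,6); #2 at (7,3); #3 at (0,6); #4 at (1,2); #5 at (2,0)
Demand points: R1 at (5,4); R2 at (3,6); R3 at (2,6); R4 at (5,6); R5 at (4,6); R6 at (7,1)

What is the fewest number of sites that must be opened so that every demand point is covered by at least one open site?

2

Coverage sets (demand points within 3 of each site):
  #1: {R1, R2, R4, R5}
  #2: {R1, R4, R5, R6}
  #3: {R2, R3}
  #4: {}
  #5: {}
No single site covers all 6 demand points.
But {#2, #3} covers everything, so the minimum is 2.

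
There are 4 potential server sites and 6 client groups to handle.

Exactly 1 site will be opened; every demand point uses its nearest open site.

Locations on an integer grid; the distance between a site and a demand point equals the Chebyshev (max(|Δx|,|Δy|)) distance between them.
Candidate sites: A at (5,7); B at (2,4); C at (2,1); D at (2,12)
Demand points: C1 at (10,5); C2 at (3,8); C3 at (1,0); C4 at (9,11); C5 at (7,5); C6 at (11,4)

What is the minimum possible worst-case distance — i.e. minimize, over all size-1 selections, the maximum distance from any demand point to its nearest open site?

Open {A}.
  Farthest demand point is C3 at distance 7 (to A); all others are ≤ 7.
With {B} the worst case is 9.
With {C} the worst case is 10.
No size-1 selection achieves below 7.

7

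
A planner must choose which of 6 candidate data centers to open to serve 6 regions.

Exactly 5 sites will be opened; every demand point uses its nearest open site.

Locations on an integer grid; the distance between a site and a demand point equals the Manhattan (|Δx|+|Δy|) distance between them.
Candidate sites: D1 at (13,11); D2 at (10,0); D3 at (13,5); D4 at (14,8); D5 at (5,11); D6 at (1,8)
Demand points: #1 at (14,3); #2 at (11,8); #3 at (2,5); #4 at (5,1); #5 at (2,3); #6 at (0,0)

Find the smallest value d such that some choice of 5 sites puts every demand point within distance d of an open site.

9

Open {D1, D2, D3, D4, D6}.
  Farthest demand point is #6 at distance 9 (to D6); all others are ≤ 9.
With {D1, D2, D3, D5, D6} the worst case is 9.
With {D1, D2, D4, D5, D6} the worst case is 9.
No size-5 selection achieves below 9.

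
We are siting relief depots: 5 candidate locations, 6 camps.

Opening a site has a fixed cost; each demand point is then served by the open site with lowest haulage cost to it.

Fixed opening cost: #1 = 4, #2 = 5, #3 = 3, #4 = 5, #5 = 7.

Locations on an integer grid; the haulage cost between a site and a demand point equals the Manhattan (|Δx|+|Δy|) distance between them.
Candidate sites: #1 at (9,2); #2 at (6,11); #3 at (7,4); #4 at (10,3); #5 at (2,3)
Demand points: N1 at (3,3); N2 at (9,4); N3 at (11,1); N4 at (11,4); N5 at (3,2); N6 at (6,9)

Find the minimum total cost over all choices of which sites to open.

Open {#2, #4, #5}: assign each demand point to its cheapest open site.
  N1→#5 1, N2→#4 2, N3→#4 3, N4→#4 2, N5→#5 2, N6→#2 2
  haulage cost 12, fixed 17 → total 29.
Compare {#1, #2, #5}: haulage cost 14 + fixed 16 = 30.
Compare {#3, #4, #5}: haulage cost 16 + fixed 15 = 31.
Compare {#3, #4}: haulage cost 24 + fixed 8 = 32.
All other subsets cost ≥ 30. Minimum total cost: 29.

29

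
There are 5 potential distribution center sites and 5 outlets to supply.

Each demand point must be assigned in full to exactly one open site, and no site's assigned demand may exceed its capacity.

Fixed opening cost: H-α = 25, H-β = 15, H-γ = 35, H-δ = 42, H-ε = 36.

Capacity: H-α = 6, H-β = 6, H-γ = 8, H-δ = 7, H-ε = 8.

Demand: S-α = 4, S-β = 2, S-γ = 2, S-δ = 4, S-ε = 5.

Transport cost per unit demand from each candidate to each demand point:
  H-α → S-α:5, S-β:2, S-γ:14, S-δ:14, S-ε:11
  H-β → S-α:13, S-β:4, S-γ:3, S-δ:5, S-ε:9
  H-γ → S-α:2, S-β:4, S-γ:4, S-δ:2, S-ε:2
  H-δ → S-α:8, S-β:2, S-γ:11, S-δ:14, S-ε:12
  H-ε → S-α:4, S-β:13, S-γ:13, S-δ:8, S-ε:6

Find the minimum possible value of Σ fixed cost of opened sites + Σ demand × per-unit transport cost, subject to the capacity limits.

135

Open {H-α, H-β, H-γ}; cheapest assignment that respects the capacities:
  H-α (cap 6, load 6): S-α, S-β — cost 4×5 + 2×2 = 24
  H-β (cap 6, load 6): S-γ, S-δ — cost 2×3 + 4×5 = 26
  H-γ (cap 8, load 5): S-ε — cost 5×2 = 10
  Shipping 60, fixed 75 → total 135.
  Any other capacity-feasible assignment to {H-α, H-β, H-γ} ships for at least 60.
Compare {H-β, H-γ, H-ε}: its best feasible assignment gives total 146.
Compare {H-α, H-β, H-ε}: its best feasible assignment gives total 156.
Every other set of open sites that can feasibly serve all demand totals ≥ 146 even under its best assignment. Minimum: 135.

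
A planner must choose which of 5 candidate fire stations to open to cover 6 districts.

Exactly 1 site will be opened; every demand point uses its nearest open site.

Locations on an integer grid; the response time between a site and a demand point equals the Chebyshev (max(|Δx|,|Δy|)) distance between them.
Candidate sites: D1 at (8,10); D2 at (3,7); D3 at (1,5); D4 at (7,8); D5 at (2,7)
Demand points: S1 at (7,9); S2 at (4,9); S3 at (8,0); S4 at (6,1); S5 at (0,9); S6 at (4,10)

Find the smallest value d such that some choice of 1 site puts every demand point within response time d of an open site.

7

Open {D2}.
  Farthest demand point is S3 at response time 7 (to D2); all others are ≤ 7.
With {D3} the worst case is 7.
With {D5} the worst case is 7.
No size-1 selection achieves below 7.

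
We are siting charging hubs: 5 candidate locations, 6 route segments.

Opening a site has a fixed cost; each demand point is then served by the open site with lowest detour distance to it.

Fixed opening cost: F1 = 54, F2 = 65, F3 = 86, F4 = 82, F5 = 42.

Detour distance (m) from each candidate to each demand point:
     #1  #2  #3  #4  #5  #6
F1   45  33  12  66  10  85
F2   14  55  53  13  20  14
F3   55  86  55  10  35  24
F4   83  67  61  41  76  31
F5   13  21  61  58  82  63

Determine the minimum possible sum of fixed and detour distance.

Open {F1, F2}: assign each demand point to its cheapest open site.
  #1→F2 14, #2→F1 33, #3→F1 12, #4→F2 13, #5→F1 10, #6→F2 14
  detour distance 96, fixed 119 → total 215.
Compare {F2}: detour distance 169 + fixed 65 = 234.
Compare {F2, F5}: detour distance 134 + fixed 107 = 241.
Compare {F1, F2, F5}: detour distance 83 + fixed 161 = 244.
All other subsets cost ≥ 234. Minimum total cost: 215.

215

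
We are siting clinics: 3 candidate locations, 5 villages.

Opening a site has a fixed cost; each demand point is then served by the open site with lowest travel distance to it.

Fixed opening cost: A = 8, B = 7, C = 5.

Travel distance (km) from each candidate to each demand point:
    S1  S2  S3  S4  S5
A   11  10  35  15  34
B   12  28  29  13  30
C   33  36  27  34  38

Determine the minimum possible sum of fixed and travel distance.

108

Open {A, B}: assign each demand point to its cheapest open site.
  S1→A 11, S2→A 10, S3→B 29, S4→B 13, S5→B 30
  travel distance 93, fixed 15 → total 108.
Compare {A, C}: travel distance 97 + fixed 13 = 110.
Compare {A, B, C}: travel distance 91 + fixed 20 = 111.
Compare {A}: travel distance 105 + fixed 8 = 113.
All other subsets cost ≥ 110. Minimum total cost: 108.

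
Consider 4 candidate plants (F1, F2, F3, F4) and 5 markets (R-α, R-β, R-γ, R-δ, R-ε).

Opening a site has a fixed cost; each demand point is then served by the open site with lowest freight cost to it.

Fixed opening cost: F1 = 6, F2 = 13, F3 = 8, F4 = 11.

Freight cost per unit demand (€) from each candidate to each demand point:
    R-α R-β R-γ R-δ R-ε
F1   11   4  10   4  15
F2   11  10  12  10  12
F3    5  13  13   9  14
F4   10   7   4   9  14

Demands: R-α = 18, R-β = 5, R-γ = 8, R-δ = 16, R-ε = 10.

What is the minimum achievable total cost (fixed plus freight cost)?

364

Open {F1, F2, F3, F4}: assign each demand point to its cheapest open site.
  R-α→F3 18×5=90, R-β→F1 5×4=20, R-γ→F4 8×4=32, R-δ→F1 16×4=64, R-ε→F2 10×12=120
  freight cost 326, fixed 38 → total 364.
Compare {F1, F3, F4}: freight cost 346 + fixed 25 = 371.
Compare {F1, F2, F3}: freight cost 374 + fixed 27 = 401.
Compare {F1, F3}: freight cost 394 + fixed 14 = 408.
All other subsets cost ≥ 371. Minimum total cost: 364.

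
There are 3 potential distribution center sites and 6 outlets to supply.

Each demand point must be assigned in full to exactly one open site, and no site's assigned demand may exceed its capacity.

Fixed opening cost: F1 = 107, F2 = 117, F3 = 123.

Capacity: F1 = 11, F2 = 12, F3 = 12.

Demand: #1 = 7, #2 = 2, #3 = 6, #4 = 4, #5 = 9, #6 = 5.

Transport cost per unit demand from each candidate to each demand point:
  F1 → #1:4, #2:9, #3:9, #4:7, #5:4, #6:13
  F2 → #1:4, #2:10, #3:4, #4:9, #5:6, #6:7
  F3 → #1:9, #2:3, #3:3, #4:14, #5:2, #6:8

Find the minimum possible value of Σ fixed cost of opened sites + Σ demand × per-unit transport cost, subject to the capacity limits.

486

Open {F1, F2, F3}; cheapest assignment that respects the capacities:
  F1 (cap 11, load 11): #1, #4 — cost 7×4 + 4×7 = 56
  F2 (cap 12, load 11): #3, #6 — cost 6×4 + 5×7 = 59
  F3 (cap 12, load 11): #2, #5 — cost 2×3 + 9×2 = 24
  Shipping 139, fixed 347 → total 486.
  Any other capacity-feasible assignment to {F1, F2, F3} ships for at least 139.
Total demand is 33 and no other set of sites has combined capacity ≥ 33, so {F1, F2, F3} is the only feasible choice of open sites. Minimum: 486.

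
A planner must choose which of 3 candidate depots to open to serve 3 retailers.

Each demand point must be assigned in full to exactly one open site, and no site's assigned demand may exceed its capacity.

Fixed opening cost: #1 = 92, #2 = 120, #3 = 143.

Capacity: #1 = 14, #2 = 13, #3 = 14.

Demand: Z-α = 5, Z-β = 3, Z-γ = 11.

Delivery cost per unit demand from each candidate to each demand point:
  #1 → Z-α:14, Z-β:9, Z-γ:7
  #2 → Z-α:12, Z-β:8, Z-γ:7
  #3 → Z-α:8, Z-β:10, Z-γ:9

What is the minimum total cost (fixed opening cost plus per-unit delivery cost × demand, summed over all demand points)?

373

Open {#1, #2}; cheapest assignment that respects the capacities:
  #1 (cap 14, load 11): Z-γ — cost 11×7 = 77
  #2 (cap 13, load 8): Z-α, Z-β — cost 5×12 + 3×8 = 84
  Shipping 161, fixed 212 → total 373.
  Any other capacity-feasible assignment to {#1, #2} ships for at least 161.
Compare {#1, #3}: its best feasible assignment gives total 379.
Compare {#2, #3}: its best feasible assignment gives total 410.
Every other set of open sites that can feasibly serve all demand totals ≥ 379 even under its best assignment. Minimum: 373.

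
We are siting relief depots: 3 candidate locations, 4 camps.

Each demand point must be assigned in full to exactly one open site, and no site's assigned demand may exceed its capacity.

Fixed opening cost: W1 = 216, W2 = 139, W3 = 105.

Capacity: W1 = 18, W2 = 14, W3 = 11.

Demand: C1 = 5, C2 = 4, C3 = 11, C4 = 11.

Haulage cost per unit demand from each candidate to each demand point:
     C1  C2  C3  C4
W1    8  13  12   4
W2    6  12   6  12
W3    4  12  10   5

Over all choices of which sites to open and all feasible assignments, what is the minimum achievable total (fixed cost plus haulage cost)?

Open {W1, W2, W3}; cheapest assignment that respects the capacities:
  W1 (cap 18, load 11): C4 — cost 11×4 = 44
  W2 (cap 14, load 11): C3 — cost 11×6 = 66
  W3 (cap 11, load 9): C1, C2 — cost 5×4 + 4×12 = 68
  Shipping 178, fixed 460 → total 638.
  Any other capacity-feasible assignment to {W1, W2, W3} ships for at least 178.
Total demand is 31; every other set of sites either has combined capacity below 31 or cannot fit the demands without splitting one across sites, so {W1, W2, W3} is the only feasible choice of open sites. Minimum: 638.

638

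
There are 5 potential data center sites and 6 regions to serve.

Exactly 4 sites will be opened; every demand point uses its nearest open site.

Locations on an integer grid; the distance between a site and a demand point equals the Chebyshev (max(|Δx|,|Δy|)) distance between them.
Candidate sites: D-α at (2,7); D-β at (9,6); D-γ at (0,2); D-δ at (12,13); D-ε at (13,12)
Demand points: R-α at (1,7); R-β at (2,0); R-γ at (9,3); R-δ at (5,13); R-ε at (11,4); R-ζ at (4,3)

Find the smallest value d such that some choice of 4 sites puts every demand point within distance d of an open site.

6

Open {D-α, D-β, D-γ, D-δ}.
  Farthest demand point is R-δ at distance 6 (to D-α); all others are ≤ 6.
With {D-α, D-β, D-γ, D-ε} the worst case is 6.
With {D-α, D-β, D-δ, D-ε} the worst case is 7.
No size-4 selection achieves below 6.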